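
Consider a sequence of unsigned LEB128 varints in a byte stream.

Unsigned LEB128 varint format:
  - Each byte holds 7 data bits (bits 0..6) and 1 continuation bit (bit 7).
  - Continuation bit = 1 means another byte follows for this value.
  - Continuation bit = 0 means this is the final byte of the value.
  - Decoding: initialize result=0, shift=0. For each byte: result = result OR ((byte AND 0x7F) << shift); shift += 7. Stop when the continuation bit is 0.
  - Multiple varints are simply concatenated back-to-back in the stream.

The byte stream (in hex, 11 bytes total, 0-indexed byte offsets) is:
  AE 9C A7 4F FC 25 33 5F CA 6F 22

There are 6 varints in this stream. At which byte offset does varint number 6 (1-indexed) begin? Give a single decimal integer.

Answer: 10

Derivation:
  byte[0]=0xAE cont=1 payload=0x2E=46: acc |= 46<<0 -> acc=46 shift=7
  byte[1]=0x9C cont=1 payload=0x1C=28: acc |= 28<<7 -> acc=3630 shift=14
  byte[2]=0xA7 cont=1 payload=0x27=39: acc |= 39<<14 -> acc=642606 shift=21
  byte[3]=0x4F cont=0 payload=0x4F=79: acc |= 79<<21 -> acc=166317614 shift=28 [end]
Varint 1: bytes[0:4] = AE 9C A7 4F -> value 166317614 (4 byte(s))
  byte[4]=0xFC cont=1 payload=0x7C=124: acc |= 124<<0 -> acc=124 shift=7
  byte[5]=0x25 cont=0 payload=0x25=37: acc |= 37<<7 -> acc=4860 shift=14 [end]
Varint 2: bytes[4:6] = FC 25 -> value 4860 (2 byte(s))
  byte[6]=0x33 cont=0 payload=0x33=51: acc |= 51<<0 -> acc=51 shift=7 [end]
Varint 3: bytes[6:7] = 33 -> value 51 (1 byte(s))
  byte[7]=0x5F cont=0 payload=0x5F=95: acc |= 95<<0 -> acc=95 shift=7 [end]
Varint 4: bytes[7:8] = 5F -> value 95 (1 byte(s))
  byte[8]=0xCA cont=1 payload=0x4A=74: acc |= 74<<0 -> acc=74 shift=7
  byte[9]=0x6F cont=0 payload=0x6F=111: acc |= 111<<7 -> acc=14282 shift=14 [end]
Varint 5: bytes[8:10] = CA 6F -> value 14282 (2 byte(s))
  byte[10]=0x22 cont=0 payload=0x22=34: acc |= 34<<0 -> acc=34 shift=7 [end]
Varint 6: bytes[10:11] = 22 -> value 34 (1 byte(s))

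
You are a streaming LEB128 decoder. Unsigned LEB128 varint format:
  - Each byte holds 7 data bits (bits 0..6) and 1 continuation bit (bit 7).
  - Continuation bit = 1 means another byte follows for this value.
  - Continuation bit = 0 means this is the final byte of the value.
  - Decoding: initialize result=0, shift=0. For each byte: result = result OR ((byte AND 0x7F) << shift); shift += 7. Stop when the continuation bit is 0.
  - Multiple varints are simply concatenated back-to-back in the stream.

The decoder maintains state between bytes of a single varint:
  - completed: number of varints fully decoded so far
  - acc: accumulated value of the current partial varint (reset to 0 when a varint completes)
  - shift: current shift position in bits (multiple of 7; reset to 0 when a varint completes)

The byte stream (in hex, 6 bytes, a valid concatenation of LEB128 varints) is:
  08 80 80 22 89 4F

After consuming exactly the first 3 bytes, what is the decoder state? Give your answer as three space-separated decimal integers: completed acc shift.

Answer: 1 0 14

Derivation:
byte[0]=0x08 cont=0 payload=0x08: varint #1 complete (value=8); reset -> completed=1 acc=0 shift=0
byte[1]=0x80 cont=1 payload=0x00: acc |= 0<<0 -> completed=1 acc=0 shift=7
byte[2]=0x80 cont=1 payload=0x00: acc |= 0<<7 -> completed=1 acc=0 shift=14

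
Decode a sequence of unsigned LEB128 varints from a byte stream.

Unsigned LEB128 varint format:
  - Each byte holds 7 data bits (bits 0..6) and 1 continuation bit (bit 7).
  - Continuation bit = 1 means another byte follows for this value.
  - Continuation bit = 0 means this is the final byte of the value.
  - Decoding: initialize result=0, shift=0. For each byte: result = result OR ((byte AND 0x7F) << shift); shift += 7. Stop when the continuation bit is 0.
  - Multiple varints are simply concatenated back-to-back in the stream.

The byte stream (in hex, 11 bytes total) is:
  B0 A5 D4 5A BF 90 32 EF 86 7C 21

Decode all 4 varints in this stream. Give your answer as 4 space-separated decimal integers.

  byte[0]=0xB0 cont=1 payload=0x30=48: acc |= 48<<0 -> acc=48 shift=7
  byte[1]=0xA5 cont=1 payload=0x25=37: acc |= 37<<7 -> acc=4784 shift=14
  byte[2]=0xD4 cont=1 payload=0x54=84: acc |= 84<<14 -> acc=1381040 shift=21
  byte[3]=0x5A cont=0 payload=0x5A=90: acc |= 90<<21 -> acc=190124720 shift=28 [end]
Varint 1: bytes[0:4] = B0 A5 D4 5A -> value 190124720 (4 byte(s))
  byte[4]=0xBF cont=1 payload=0x3F=63: acc |= 63<<0 -> acc=63 shift=7
  byte[5]=0x90 cont=1 payload=0x10=16: acc |= 16<<7 -> acc=2111 shift=14
  byte[6]=0x32 cont=0 payload=0x32=50: acc |= 50<<14 -> acc=821311 shift=21 [end]
Varint 2: bytes[4:7] = BF 90 32 -> value 821311 (3 byte(s))
  byte[7]=0xEF cont=1 payload=0x6F=111: acc |= 111<<0 -> acc=111 shift=7
  byte[8]=0x86 cont=1 payload=0x06=6: acc |= 6<<7 -> acc=879 shift=14
  byte[9]=0x7C cont=0 payload=0x7C=124: acc |= 124<<14 -> acc=2032495 shift=21 [end]
Varint 3: bytes[7:10] = EF 86 7C -> value 2032495 (3 byte(s))
  byte[10]=0x21 cont=0 payload=0x21=33: acc |= 33<<0 -> acc=33 shift=7 [end]
Varint 4: bytes[10:11] = 21 -> value 33 (1 byte(s))

Answer: 190124720 821311 2032495 33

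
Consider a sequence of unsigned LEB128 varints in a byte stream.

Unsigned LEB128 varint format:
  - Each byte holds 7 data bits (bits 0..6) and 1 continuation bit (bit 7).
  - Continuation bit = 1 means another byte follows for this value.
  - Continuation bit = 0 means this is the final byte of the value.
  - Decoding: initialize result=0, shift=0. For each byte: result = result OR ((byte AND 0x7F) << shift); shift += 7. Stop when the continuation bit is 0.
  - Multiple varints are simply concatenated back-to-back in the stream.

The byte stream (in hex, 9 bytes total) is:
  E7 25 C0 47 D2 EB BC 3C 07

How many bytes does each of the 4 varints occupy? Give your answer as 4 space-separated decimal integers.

  byte[0]=0xE7 cont=1 payload=0x67=103: acc |= 103<<0 -> acc=103 shift=7
  byte[1]=0x25 cont=0 payload=0x25=37: acc |= 37<<7 -> acc=4839 shift=14 [end]
Varint 1: bytes[0:2] = E7 25 -> value 4839 (2 byte(s))
  byte[2]=0xC0 cont=1 payload=0x40=64: acc |= 64<<0 -> acc=64 shift=7
  byte[3]=0x47 cont=0 payload=0x47=71: acc |= 71<<7 -> acc=9152 shift=14 [end]
Varint 2: bytes[2:4] = C0 47 -> value 9152 (2 byte(s))
  byte[4]=0xD2 cont=1 payload=0x52=82: acc |= 82<<0 -> acc=82 shift=7
  byte[5]=0xEB cont=1 payload=0x6B=107: acc |= 107<<7 -> acc=13778 shift=14
  byte[6]=0xBC cont=1 payload=0x3C=60: acc |= 60<<14 -> acc=996818 shift=21
  byte[7]=0x3C cont=0 payload=0x3C=60: acc |= 60<<21 -> acc=126825938 shift=28 [end]
Varint 3: bytes[4:8] = D2 EB BC 3C -> value 126825938 (4 byte(s))
  byte[8]=0x07 cont=0 payload=0x07=7: acc |= 7<<0 -> acc=7 shift=7 [end]
Varint 4: bytes[8:9] = 07 -> value 7 (1 byte(s))

Answer: 2 2 4 1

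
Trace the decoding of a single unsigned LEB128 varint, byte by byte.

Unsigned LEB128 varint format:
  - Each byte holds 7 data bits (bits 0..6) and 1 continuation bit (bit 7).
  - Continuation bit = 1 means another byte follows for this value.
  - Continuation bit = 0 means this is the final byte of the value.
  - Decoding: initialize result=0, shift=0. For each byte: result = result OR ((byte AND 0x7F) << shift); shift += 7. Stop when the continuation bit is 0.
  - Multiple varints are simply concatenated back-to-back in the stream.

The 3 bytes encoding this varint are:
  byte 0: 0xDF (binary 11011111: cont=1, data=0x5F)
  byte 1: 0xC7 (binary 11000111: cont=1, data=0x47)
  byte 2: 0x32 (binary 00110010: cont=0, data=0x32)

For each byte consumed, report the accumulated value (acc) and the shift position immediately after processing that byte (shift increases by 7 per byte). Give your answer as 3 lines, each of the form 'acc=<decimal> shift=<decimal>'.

byte 0=0xDF: payload=0x5F=95, contrib = 95<<0 = 95; acc -> 95, shift -> 7
byte 1=0xC7: payload=0x47=71, contrib = 71<<7 = 9088; acc -> 9183, shift -> 14
byte 2=0x32: payload=0x32=50, contrib = 50<<14 = 819200; acc -> 828383, shift -> 21

Answer: acc=95 shift=7
acc=9183 shift=14
acc=828383 shift=21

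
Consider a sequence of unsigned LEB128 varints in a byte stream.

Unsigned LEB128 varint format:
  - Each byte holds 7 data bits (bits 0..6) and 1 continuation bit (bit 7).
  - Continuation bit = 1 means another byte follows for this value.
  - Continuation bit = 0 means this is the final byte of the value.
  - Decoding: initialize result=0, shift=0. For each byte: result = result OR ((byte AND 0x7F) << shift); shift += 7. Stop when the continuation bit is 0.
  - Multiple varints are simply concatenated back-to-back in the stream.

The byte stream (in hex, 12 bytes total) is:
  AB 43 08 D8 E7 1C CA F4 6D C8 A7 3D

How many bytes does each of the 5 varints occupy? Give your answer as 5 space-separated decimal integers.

  byte[0]=0xAB cont=1 payload=0x2B=43: acc |= 43<<0 -> acc=43 shift=7
  byte[1]=0x43 cont=0 payload=0x43=67: acc |= 67<<7 -> acc=8619 shift=14 [end]
Varint 1: bytes[0:2] = AB 43 -> value 8619 (2 byte(s))
  byte[2]=0x08 cont=0 payload=0x08=8: acc |= 8<<0 -> acc=8 shift=7 [end]
Varint 2: bytes[2:3] = 08 -> value 8 (1 byte(s))
  byte[3]=0xD8 cont=1 payload=0x58=88: acc |= 88<<0 -> acc=88 shift=7
  byte[4]=0xE7 cont=1 payload=0x67=103: acc |= 103<<7 -> acc=13272 shift=14
  byte[5]=0x1C cont=0 payload=0x1C=28: acc |= 28<<14 -> acc=472024 shift=21 [end]
Varint 3: bytes[3:6] = D8 E7 1C -> value 472024 (3 byte(s))
  byte[6]=0xCA cont=1 payload=0x4A=74: acc |= 74<<0 -> acc=74 shift=7
  byte[7]=0xF4 cont=1 payload=0x74=116: acc |= 116<<7 -> acc=14922 shift=14
  byte[8]=0x6D cont=0 payload=0x6D=109: acc |= 109<<14 -> acc=1800778 shift=21 [end]
Varint 4: bytes[6:9] = CA F4 6D -> value 1800778 (3 byte(s))
  byte[9]=0xC8 cont=1 payload=0x48=72: acc |= 72<<0 -> acc=72 shift=7
  byte[10]=0xA7 cont=1 payload=0x27=39: acc |= 39<<7 -> acc=5064 shift=14
  byte[11]=0x3D cont=0 payload=0x3D=61: acc |= 61<<14 -> acc=1004488 shift=21 [end]
Varint 5: bytes[9:12] = C8 A7 3D -> value 1004488 (3 byte(s))

Answer: 2 1 3 3 3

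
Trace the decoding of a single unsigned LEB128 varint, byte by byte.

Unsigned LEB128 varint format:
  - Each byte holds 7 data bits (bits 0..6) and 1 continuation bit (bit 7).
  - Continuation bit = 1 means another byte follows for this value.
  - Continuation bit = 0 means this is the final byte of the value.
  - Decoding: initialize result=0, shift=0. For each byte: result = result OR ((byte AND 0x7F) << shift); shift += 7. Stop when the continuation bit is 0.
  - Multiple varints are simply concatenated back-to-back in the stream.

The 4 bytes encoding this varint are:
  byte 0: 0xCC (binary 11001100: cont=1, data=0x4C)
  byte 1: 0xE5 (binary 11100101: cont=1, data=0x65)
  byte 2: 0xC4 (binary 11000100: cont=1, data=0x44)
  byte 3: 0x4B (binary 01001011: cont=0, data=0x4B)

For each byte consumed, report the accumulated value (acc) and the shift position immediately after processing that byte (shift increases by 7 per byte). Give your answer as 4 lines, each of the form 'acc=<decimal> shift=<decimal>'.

Answer: acc=76 shift=7
acc=13004 shift=14
acc=1127116 shift=21
acc=158413516 shift=28

Derivation:
byte 0=0xCC: payload=0x4C=76, contrib = 76<<0 = 76; acc -> 76, shift -> 7
byte 1=0xE5: payload=0x65=101, contrib = 101<<7 = 12928; acc -> 13004, shift -> 14
byte 2=0xC4: payload=0x44=68, contrib = 68<<14 = 1114112; acc -> 1127116, shift -> 21
byte 3=0x4B: payload=0x4B=75, contrib = 75<<21 = 157286400; acc -> 158413516, shift -> 28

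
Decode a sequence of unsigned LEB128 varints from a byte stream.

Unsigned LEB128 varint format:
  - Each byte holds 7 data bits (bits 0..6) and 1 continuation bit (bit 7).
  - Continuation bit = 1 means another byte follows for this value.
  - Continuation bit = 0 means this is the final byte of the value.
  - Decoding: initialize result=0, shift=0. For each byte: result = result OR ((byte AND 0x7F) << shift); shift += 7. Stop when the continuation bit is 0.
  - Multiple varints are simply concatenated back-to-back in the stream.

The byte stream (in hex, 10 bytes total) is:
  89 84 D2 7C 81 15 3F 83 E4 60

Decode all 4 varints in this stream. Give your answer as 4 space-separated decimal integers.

  byte[0]=0x89 cont=1 payload=0x09=9: acc |= 9<<0 -> acc=9 shift=7
  byte[1]=0x84 cont=1 payload=0x04=4: acc |= 4<<7 -> acc=521 shift=14
  byte[2]=0xD2 cont=1 payload=0x52=82: acc |= 82<<14 -> acc=1344009 shift=21
  byte[3]=0x7C cont=0 payload=0x7C=124: acc |= 124<<21 -> acc=261390857 shift=28 [end]
Varint 1: bytes[0:4] = 89 84 D2 7C -> value 261390857 (4 byte(s))
  byte[4]=0x81 cont=1 payload=0x01=1: acc |= 1<<0 -> acc=1 shift=7
  byte[5]=0x15 cont=0 payload=0x15=21: acc |= 21<<7 -> acc=2689 shift=14 [end]
Varint 2: bytes[4:6] = 81 15 -> value 2689 (2 byte(s))
  byte[6]=0x3F cont=0 payload=0x3F=63: acc |= 63<<0 -> acc=63 shift=7 [end]
Varint 3: bytes[6:7] = 3F -> value 63 (1 byte(s))
  byte[7]=0x83 cont=1 payload=0x03=3: acc |= 3<<0 -> acc=3 shift=7
  byte[8]=0xE4 cont=1 payload=0x64=100: acc |= 100<<7 -> acc=12803 shift=14
  byte[9]=0x60 cont=0 payload=0x60=96: acc |= 96<<14 -> acc=1585667 shift=21 [end]
Varint 4: bytes[7:10] = 83 E4 60 -> value 1585667 (3 byte(s))

Answer: 261390857 2689 63 1585667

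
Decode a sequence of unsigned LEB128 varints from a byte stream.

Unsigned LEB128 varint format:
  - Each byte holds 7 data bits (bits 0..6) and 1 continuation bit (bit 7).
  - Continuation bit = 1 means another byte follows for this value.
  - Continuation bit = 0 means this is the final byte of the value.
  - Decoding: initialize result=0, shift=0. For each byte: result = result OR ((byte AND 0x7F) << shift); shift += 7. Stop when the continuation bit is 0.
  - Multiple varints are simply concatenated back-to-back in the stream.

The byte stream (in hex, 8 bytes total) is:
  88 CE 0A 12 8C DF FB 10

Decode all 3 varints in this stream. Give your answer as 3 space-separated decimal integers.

  byte[0]=0x88 cont=1 payload=0x08=8: acc |= 8<<0 -> acc=8 shift=7
  byte[1]=0xCE cont=1 payload=0x4E=78: acc |= 78<<7 -> acc=9992 shift=14
  byte[2]=0x0A cont=0 payload=0x0A=10: acc |= 10<<14 -> acc=173832 shift=21 [end]
Varint 1: bytes[0:3] = 88 CE 0A -> value 173832 (3 byte(s))
  byte[3]=0x12 cont=0 payload=0x12=18: acc |= 18<<0 -> acc=18 shift=7 [end]
Varint 2: bytes[3:4] = 12 -> value 18 (1 byte(s))
  byte[4]=0x8C cont=1 payload=0x0C=12: acc |= 12<<0 -> acc=12 shift=7
  byte[5]=0xDF cont=1 payload=0x5F=95: acc |= 95<<7 -> acc=12172 shift=14
  byte[6]=0xFB cont=1 payload=0x7B=123: acc |= 123<<14 -> acc=2027404 shift=21
  byte[7]=0x10 cont=0 payload=0x10=16: acc |= 16<<21 -> acc=35581836 shift=28 [end]
Varint 3: bytes[4:8] = 8C DF FB 10 -> value 35581836 (4 byte(s))

Answer: 173832 18 35581836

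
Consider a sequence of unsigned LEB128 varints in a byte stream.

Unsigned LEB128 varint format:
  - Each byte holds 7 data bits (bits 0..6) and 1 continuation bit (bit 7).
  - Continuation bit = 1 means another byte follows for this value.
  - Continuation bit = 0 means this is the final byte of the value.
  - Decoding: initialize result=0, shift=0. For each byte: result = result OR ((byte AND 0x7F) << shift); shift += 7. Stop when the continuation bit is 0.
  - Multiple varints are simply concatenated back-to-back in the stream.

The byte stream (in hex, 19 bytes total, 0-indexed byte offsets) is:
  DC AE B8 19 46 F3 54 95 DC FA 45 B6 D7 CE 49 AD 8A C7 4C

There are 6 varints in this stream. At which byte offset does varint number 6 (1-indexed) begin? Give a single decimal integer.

Answer: 15

Derivation:
  byte[0]=0xDC cont=1 payload=0x5C=92: acc |= 92<<0 -> acc=92 shift=7
  byte[1]=0xAE cont=1 payload=0x2E=46: acc |= 46<<7 -> acc=5980 shift=14
  byte[2]=0xB8 cont=1 payload=0x38=56: acc |= 56<<14 -> acc=923484 shift=21
  byte[3]=0x19 cont=0 payload=0x19=25: acc |= 25<<21 -> acc=53352284 shift=28 [end]
Varint 1: bytes[0:4] = DC AE B8 19 -> value 53352284 (4 byte(s))
  byte[4]=0x46 cont=0 payload=0x46=70: acc |= 70<<0 -> acc=70 shift=7 [end]
Varint 2: bytes[4:5] = 46 -> value 70 (1 byte(s))
  byte[5]=0xF3 cont=1 payload=0x73=115: acc |= 115<<0 -> acc=115 shift=7
  byte[6]=0x54 cont=0 payload=0x54=84: acc |= 84<<7 -> acc=10867 shift=14 [end]
Varint 3: bytes[5:7] = F3 54 -> value 10867 (2 byte(s))
  byte[7]=0x95 cont=1 payload=0x15=21: acc |= 21<<0 -> acc=21 shift=7
  byte[8]=0xDC cont=1 payload=0x5C=92: acc |= 92<<7 -> acc=11797 shift=14
  byte[9]=0xFA cont=1 payload=0x7A=122: acc |= 122<<14 -> acc=2010645 shift=21
  byte[10]=0x45 cont=0 payload=0x45=69: acc |= 69<<21 -> acc=146714133 shift=28 [end]
Varint 4: bytes[7:11] = 95 DC FA 45 -> value 146714133 (4 byte(s))
  byte[11]=0xB6 cont=1 payload=0x36=54: acc |= 54<<0 -> acc=54 shift=7
  byte[12]=0xD7 cont=1 payload=0x57=87: acc |= 87<<7 -> acc=11190 shift=14
  byte[13]=0xCE cont=1 payload=0x4E=78: acc |= 78<<14 -> acc=1289142 shift=21
  byte[14]=0x49 cont=0 payload=0x49=73: acc |= 73<<21 -> acc=154381238 shift=28 [end]
Varint 5: bytes[11:15] = B6 D7 CE 49 -> value 154381238 (4 byte(s))
  byte[15]=0xAD cont=1 payload=0x2D=45: acc |= 45<<0 -> acc=45 shift=7
  byte[16]=0x8A cont=1 payload=0x0A=10: acc |= 10<<7 -> acc=1325 shift=14
  byte[17]=0xC7 cont=1 payload=0x47=71: acc |= 71<<14 -> acc=1164589 shift=21
  byte[18]=0x4C cont=0 payload=0x4C=76: acc |= 76<<21 -> acc=160548141 shift=28 [end]
Varint 6: bytes[15:19] = AD 8A C7 4C -> value 160548141 (4 byte(s))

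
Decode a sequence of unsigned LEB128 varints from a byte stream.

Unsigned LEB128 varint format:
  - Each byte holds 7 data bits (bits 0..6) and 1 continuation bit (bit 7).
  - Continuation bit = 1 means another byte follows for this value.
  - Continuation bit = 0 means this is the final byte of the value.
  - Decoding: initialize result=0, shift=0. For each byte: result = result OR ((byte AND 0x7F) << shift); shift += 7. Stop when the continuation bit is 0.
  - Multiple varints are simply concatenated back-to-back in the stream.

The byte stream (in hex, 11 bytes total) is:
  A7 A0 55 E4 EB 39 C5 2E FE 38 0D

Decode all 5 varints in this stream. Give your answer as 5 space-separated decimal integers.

  byte[0]=0xA7 cont=1 payload=0x27=39: acc |= 39<<0 -> acc=39 shift=7
  byte[1]=0xA0 cont=1 payload=0x20=32: acc |= 32<<7 -> acc=4135 shift=14
  byte[2]=0x55 cont=0 payload=0x55=85: acc |= 85<<14 -> acc=1396775 shift=21 [end]
Varint 1: bytes[0:3] = A7 A0 55 -> value 1396775 (3 byte(s))
  byte[3]=0xE4 cont=1 payload=0x64=100: acc |= 100<<0 -> acc=100 shift=7
  byte[4]=0xEB cont=1 payload=0x6B=107: acc |= 107<<7 -> acc=13796 shift=14
  byte[5]=0x39 cont=0 payload=0x39=57: acc |= 57<<14 -> acc=947684 shift=21 [end]
Varint 2: bytes[3:6] = E4 EB 39 -> value 947684 (3 byte(s))
  byte[6]=0xC5 cont=1 payload=0x45=69: acc |= 69<<0 -> acc=69 shift=7
  byte[7]=0x2E cont=0 payload=0x2E=46: acc |= 46<<7 -> acc=5957 shift=14 [end]
Varint 3: bytes[6:8] = C5 2E -> value 5957 (2 byte(s))
  byte[8]=0xFE cont=1 payload=0x7E=126: acc |= 126<<0 -> acc=126 shift=7
  byte[9]=0x38 cont=0 payload=0x38=56: acc |= 56<<7 -> acc=7294 shift=14 [end]
Varint 4: bytes[8:10] = FE 38 -> value 7294 (2 byte(s))
  byte[10]=0x0D cont=0 payload=0x0D=13: acc |= 13<<0 -> acc=13 shift=7 [end]
Varint 5: bytes[10:11] = 0D -> value 13 (1 byte(s))

Answer: 1396775 947684 5957 7294 13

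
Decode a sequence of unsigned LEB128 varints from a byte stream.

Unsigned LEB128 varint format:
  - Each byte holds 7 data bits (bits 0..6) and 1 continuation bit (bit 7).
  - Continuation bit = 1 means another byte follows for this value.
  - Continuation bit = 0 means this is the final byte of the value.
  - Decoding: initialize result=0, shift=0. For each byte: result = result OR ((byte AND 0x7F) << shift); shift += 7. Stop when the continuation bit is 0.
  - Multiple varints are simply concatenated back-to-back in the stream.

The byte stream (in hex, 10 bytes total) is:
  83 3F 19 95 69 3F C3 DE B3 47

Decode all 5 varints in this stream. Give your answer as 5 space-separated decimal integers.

Answer: 8067 25 13461 63 149745475

Derivation:
  byte[0]=0x83 cont=1 payload=0x03=3: acc |= 3<<0 -> acc=3 shift=7
  byte[1]=0x3F cont=0 payload=0x3F=63: acc |= 63<<7 -> acc=8067 shift=14 [end]
Varint 1: bytes[0:2] = 83 3F -> value 8067 (2 byte(s))
  byte[2]=0x19 cont=0 payload=0x19=25: acc |= 25<<0 -> acc=25 shift=7 [end]
Varint 2: bytes[2:3] = 19 -> value 25 (1 byte(s))
  byte[3]=0x95 cont=1 payload=0x15=21: acc |= 21<<0 -> acc=21 shift=7
  byte[4]=0x69 cont=0 payload=0x69=105: acc |= 105<<7 -> acc=13461 shift=14 [end]
Varint 3: bytes[3:5] = 95 69 -> value 13461 (2 byte(s))
  byte[5]=0x3F cont=0 payload=0x3F=63: acc |= 63<<0 -> acc=63 shift=7 [end]
Varint 4: bytes[5:6] = 3F -> value 63 (1 byte(s))
  byte[6]=0xC3 cont=1 payload=0x43=67: acc |= 67<<0 -> acc=67 shift=7
  byte[7]=0xDE cont=1 payload=0x5E=94: acc |= 94<<7 -> acc=12099 shift=14
  byte[8]=0xB3 cont=1 payload=0x33=51: acc |= 51<<14 -> acc=847683 shift=21
  byte[9]=0x47 cont=0 payload=0x47=71: acc |= 71<<21 -> acc=149745475 shift=28 [end]
Varint 5: bytes[6:10] = C3 DE B3 47 -> value 149745475 (4 byte(s))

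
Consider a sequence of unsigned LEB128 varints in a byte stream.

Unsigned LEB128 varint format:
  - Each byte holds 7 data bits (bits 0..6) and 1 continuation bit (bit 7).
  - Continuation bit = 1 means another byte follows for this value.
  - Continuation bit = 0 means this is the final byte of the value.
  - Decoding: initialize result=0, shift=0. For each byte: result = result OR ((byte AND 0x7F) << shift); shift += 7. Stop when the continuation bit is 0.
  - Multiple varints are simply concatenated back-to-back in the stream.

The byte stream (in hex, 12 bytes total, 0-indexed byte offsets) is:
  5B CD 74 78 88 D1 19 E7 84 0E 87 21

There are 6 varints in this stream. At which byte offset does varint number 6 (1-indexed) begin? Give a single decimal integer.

Answer: 10

Derivation:
  byte[0]=0x5B cont=0 payload=0x5B=91: acc |= 91<<0 -> acc=91 shift=7 [end]
Varint 1: bytes[0:1] = 5B -> value 91 (1 byte(s))
  byte[1]=0xCD cont=1 payload=0x4D=77: acc |= 77<<0 -> acc=77 shift=7
  byte[2]=0x74 cont=0 payload=0x74=116: acc |= 116<<7 -> acc=14925 shift=14 [end]
Varint 2: bytes[1:3] = CD 74 -> value 14925 (2 byte(s))
  byte[3]=0x78 cont=0 payload=0x78=120: acc |= 120<<0 -> acc=120 shift=7 [end]
Varint 3: bytes[3:4] = 78 -> value 120 (1 byte(s))
  byte[4]=0x88 cont=1 payload=0x08=8: acc |= 8<<0 -> acc=8 shift=7
  byte[5]=0xD1 cont=1 payload=0x51=81: acc |= 81<<7 -> acc=10376 shift=14
  byte[6]=0x19 cont=0 payload=0x19=25: acc |= 25<<14 -> acc=419976 shift=21 [end]
Varint 4: bytes[4:7] = 88 D1 19 -> value 419976 (3 byte(s))
  byte[7]=0xE7 cont=1 payload=0x67=103: acc |= 103<<0 -> acc=103 shift=7
  byte[8]=0x84 cont=1 payload=0x04=4: acc |= 4<<7 -> acc=615 shift=14
  byte[9]=0x0E cont=0 payload=0x0E=14: acc |= 14<<14 -> acc=229991 shift=21 [end]
Varint 5: bytes[7:10] = E7 84 0E -> value 229991 (3 byte(s))
  byte[10]=0x87 cont=1 payload=0x07=7: acc |= 7<<0 -> acc=7 shift=7
  byte[11]=0x21 cont=0 payload=0x21=33: acc |= 33<<7 -> acc=4231 shift=14 [end]
Varint 6: bytes[10:12] = 87 21 -> value 4231 (2 byte(s))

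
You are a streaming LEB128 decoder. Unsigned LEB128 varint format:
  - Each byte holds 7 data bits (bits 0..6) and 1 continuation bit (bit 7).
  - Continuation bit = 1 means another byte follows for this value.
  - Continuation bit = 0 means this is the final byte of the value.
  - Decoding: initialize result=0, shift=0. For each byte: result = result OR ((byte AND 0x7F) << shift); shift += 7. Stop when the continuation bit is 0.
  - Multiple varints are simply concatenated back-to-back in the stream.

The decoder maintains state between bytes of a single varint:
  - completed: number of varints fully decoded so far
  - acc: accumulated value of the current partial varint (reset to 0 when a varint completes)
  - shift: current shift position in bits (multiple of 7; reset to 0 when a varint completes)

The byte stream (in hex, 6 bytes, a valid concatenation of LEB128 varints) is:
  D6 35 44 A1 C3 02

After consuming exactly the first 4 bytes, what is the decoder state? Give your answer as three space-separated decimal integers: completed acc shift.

Answer: 2 33 7

Derivation:
byte[0]=0xD6 cont=1 payload=0x56: acc |= 86<<0 -> completed=0 acc=86 shift=7
byte[1]=0x35 cont=0 payload=0x35: varint #1 complete (value=6870); reset -> completed=1 acc=0 shift=0
byte[2]=0x44 cont=0 payload=0x44: varint #2 complete (value=68); reset -> completed=2 acc=0 shift=0
byte[3]=0xA1 cont=1 payload=0x21: acc |= 33<<0 -> completed=2 acc=33 shift=7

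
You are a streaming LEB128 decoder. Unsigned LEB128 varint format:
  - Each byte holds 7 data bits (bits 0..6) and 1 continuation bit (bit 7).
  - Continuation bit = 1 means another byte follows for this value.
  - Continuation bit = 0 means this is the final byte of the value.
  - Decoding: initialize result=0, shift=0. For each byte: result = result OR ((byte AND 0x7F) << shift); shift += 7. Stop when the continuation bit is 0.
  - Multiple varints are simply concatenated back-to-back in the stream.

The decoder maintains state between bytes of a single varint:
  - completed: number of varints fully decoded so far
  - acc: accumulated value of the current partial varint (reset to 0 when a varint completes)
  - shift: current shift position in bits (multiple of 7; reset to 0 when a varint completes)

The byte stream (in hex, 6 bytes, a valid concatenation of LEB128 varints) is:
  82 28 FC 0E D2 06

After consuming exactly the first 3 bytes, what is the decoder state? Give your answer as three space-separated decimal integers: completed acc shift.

byte[0]=0x82 cont=1 payload=0x02: acc |= 2<<0 -> completed=0 acc=2 shift=7
byte[1]=0x28 cont=0 payload=0x28: varint #1 complete (value=5122); reset -> completed=1 acc=0 shift=0
byte[2]=0xFC cont=1 payload=0x7C: acc |= 124<<0 -> completed=1 acc=124 shift=7

Answer: 1 124 7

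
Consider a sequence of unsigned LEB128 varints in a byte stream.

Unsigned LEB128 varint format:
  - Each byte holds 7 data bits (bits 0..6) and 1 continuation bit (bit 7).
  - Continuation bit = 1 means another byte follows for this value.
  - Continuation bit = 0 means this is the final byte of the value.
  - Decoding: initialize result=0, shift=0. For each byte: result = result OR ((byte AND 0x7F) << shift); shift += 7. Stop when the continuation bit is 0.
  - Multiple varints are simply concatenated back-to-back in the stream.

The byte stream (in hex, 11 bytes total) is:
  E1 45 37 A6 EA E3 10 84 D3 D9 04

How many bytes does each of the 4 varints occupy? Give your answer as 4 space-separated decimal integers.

Answer: 2 1 4 4

Derivation:
  byte[0]=0xE1 cont=1 payload=0x61=97: acc |= 97<<0 -> acc=97 shift=7
  byte[1]=0x45 cont=0 payload=0x45=69: acc |= 69<<7 -> acc=8929 shift=14 [end]
Varint 1: bytes[0:2] = E1 45 -> value 8929 (2 byte(s))
  byte[2]=0x37 cont=0 payload=0x37=55: acc |= 55<<0 -> acc=55 shift=7 [end]
Varint 2: bytes[2:3] = 37 -> value 55 (1 byte(s))
  byte[3]=0xA6 cont=1 payload=0x26=38: acc |= 38<<0 -> acc=38 shift=7
  byte[4]=0xEA cont=1 payload=0x6A=106: acc |= 106<<7 -> acc=13606 shift=14
  byte[5]=0xE3 cont=1 payload=0x63=99: acc |= 99<<14 -> acc=1635622 shift=21
  byte[6]=0x10 cont=0 payload=0x10=16: acc |= 16<<21 -> acc=35190054 shift=28 [end]
Varint 3: bytes[3:7] = A6 EA E3 10 -> value 35190054 (4 byte(s))
  byte[7]=0x84 cont=1 payload=0x04=4: acc |= 4<<0 -> acc=4 shift=7
  byte[8]=0xD3 cont=1 payload=0x53=83: acc |= 83<<7 -> acc=10628 shift=14
  byte[9]=0xD9 cont=1 payload=0x59=89: acc |= 89<<14 -> acc=1468804 shift=21
  byte[10]=0x04 cont=0 payload=0x04=4: acc |= 4<<21 -> acc=9857412 shift=28 [end]
Varint 4: bytes[7:11] = 84 D3 D9 04 -> value 9857412 (4 byte(s))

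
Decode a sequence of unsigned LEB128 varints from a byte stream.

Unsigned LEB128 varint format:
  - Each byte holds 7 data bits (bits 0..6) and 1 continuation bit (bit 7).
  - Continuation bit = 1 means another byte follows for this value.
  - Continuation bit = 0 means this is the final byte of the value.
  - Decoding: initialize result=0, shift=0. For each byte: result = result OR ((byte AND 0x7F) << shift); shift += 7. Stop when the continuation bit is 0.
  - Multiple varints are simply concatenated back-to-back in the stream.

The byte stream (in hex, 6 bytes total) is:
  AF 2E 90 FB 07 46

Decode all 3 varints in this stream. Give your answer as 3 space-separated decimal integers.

Answer: 5935 130448 70

Derivation:
  byte[0]=0xAF cont=1 payload=0x2F=47: acc |= 47<<0 -> acc=47 shift=7
  byte[1]=0x2E cont=0 payload=0x2E=46: acc |= 46<<7 -> acc=5935 shift=14 [end]
Varint 1: bytes[0:2] = AF 2E -> value 5935 (2 byte(s))
  byte[2]=0x90 cont=1 payload=0x10=16: acc |= 16<<0 -> acc=16 shift=7
  byte[3]=0xFB cont=1 payload=0x7B=123: acc |= 123<<7 -> acc=15760 shift=14
  byte[4]=0x07 cont=0 payload=0x07=7: acc |= 7<<14 -> acc=130448 shift=21 [end]
Varint 2: bytes[2:5] = 90 FB 07 -> value 130448 (3 byte(s))
  byte[5]=0x46 cont=0 payload=0x46=70: acc |= 70<<0 -> acc=70 shift=7 [end]
Varint 3: bytes[5:6] = 46 -> value 70 (1 byte(s))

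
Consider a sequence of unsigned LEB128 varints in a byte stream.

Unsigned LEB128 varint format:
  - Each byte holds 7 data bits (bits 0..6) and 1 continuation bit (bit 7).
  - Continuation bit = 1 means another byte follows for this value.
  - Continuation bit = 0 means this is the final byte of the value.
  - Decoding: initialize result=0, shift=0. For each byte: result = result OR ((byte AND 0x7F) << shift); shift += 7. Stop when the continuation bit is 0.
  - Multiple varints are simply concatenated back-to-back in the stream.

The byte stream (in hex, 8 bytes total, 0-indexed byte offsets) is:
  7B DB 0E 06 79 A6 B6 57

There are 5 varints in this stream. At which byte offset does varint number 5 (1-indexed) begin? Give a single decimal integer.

  byte[0]=0x7B cont=0 payload=0x7B=123: acc |= 123<<0 -> acc=123 shift=7 [end]
Varint 1: bytes[0:1] = 7B -> value 123 (1 byte(s))
  byte[1]=0xDB cont=1 payload=0x5B=91: acc |= 91<<0 -> acc=91 shift=7
  byte[2]=0x0E cont=0 payload=0x0E=14: acc |= 14<<7 -> acc=1883 shift=14 [end]
Varint 2: bytes[1:3] = DB 0E -> value 1883 (2 byte(s))
  byte[3]=0x06 cont=0 payload=0x06=6: acc |= 6<<0 -> acc=6 shift=7 [end]
Varint 3: bytes[3:4] = 06 -> value 6 (1 byte(s))
  byte[4]=0x79 cont=0 payload=0x79=121: acc |= 121<<0 -> acc=121 shift=7 [end]
Varint 4: bytes[4:5] = 79 -> value 121 (1 byte(s))
  byte[5]=0xA6 cont=1 payload=0x26=38: acc |= 38<<0 -> acc=38 shift=7
  byte[6]=0xB6 cont=1 payload=0x36=54: acc |= 54<<7 -> acc=6950 shift=14
  byte[7]=0x57 cont=0 payload=0x57=87: acc |= 87<<14 -> acc=1432358 shift=21 [end]
Varint 5: bytes[5:8] = A6 B6 57 -> value 1432358 (3 byte(s))

Answer: 5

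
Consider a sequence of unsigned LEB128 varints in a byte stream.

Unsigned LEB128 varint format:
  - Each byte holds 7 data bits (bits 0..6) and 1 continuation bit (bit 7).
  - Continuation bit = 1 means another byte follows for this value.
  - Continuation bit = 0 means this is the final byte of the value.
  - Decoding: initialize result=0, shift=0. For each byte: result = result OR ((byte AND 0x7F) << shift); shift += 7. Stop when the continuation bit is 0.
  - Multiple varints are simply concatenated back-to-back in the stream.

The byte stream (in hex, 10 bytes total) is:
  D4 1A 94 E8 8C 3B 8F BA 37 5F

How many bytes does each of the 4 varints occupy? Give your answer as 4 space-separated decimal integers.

  byte[0]=0xD4 cont=1 payload=0x54=84: acc |= 84<<0 -> acc=84 shift=7
  byte[1]=0x1A cont=0 payload=0x1A=26: acc |= 26<<7 -> acc=3412 shift=14 [end]
Varint 1: bytes[0:2] = D4 1A -> value 3412 (2 byte(s))
  byte[2]=0x94 cont=1 payload=0x14=20: acc |= 20<<0 -> acc=20 shift=7
  byte[3]=0xE8 cont=1 payload=0x68=104: acc |= 104<<7 -> acc=13332 shift=14
  byte[4]=0x8C cont=1 payload=0x0C=12: acc |= 12<<14 -> acc=209940 shift=21
  byte[5]=0x3B cont=0 payload=0x3B=59: acc |= 59<<21 -> acc=123941908 shift=28 [end]
Varint 2: bytes[2:6] = 94 E8 8C 3B -> value 123941908 (4 byte(s))
  byte[6]=0x8F cont=1 payload=0x0F=15: acc |= 15<<0 -> acc=15 shift=7
  byte[7]=0xBA cont=1 payload=0x3A=58: acc |= 58<<7 -> acc=7439 shift=14
  byte[8]=0x37 cont=0 payload=0x37=55: acc |= 55<<14 -> acc=908559 shift=21 [end]
Varint 3: bytes[6:9] = 8F BA 37 -> value 908559 (3 byte(s))
  byte[9]=0x5F cont=0 payload=0x5F=95: acc |= 95<<0 -> acc=95 shift=7 [end]
Varint 4: bytes[9:10] = 5F -> value 95 (1 byte(s))

Answer: 2 4 3 1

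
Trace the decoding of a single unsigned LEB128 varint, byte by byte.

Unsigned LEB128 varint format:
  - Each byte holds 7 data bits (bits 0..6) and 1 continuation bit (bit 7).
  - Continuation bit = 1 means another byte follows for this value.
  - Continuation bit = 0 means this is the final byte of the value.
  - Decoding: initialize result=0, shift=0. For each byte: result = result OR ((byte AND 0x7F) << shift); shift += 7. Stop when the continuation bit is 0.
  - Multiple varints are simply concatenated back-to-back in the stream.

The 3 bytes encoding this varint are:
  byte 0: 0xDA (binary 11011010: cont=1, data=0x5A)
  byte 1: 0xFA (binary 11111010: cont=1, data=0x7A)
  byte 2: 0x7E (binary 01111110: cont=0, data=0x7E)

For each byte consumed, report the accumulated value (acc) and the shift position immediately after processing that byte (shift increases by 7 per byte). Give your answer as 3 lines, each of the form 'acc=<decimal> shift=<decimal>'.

byte 0=0xDA: payload=0x5A=90, contrib = 90<<0 = 90; acc -> 90, shift -> 7
byte 1=0xFA: payload=0x7A=122, contrib = 122<<7 = 15616; acc -> 15706, shift -> 14
byte 2=0x7E: payload=0x7E=126, contrib = 126<<14 = 2064384; acc -> 2080090, shift -> 21

Answer: acc=90 shift=7
acc=15706 shift=14
acc=2080090 shift=21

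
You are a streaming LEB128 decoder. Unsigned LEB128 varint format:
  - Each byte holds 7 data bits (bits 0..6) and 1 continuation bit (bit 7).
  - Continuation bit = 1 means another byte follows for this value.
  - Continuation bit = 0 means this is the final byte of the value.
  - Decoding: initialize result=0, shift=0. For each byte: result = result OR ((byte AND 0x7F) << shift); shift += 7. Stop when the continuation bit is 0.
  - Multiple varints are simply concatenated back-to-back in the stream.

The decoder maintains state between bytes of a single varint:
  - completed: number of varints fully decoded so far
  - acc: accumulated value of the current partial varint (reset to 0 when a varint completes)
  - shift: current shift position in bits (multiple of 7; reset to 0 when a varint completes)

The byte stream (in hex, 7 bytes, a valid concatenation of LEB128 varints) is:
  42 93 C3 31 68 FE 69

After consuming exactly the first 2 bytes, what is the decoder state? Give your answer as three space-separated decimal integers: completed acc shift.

byte[0]=0x42 cont=0 payload=0x42: varint #1 complete (value=66); reset -> completed=1 acc=0 shift=0
byte[1]=0x93 cont=1 payload=0x13: acc |= 19<<0 -> completed=1 acc=19 shift=7

Answer: 1 19 7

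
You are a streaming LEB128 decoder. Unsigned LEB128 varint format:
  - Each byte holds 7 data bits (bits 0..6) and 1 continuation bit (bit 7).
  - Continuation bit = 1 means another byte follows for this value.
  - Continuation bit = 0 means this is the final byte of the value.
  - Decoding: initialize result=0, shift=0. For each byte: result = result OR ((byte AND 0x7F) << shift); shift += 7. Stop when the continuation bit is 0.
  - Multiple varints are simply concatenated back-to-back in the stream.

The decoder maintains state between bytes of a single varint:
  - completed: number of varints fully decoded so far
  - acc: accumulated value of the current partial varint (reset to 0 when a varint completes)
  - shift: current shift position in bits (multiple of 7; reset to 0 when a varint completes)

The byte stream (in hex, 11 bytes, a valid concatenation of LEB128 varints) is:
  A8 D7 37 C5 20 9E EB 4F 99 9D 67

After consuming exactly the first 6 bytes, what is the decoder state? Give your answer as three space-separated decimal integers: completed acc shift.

byte[0]=0xA8 cont=1 payload=0x28: acc |= 40<<0 -> completed=0 acc=40 shift=7
byte[1]=0xD7 cont=1 payload=0x57: acc |= 87<<7 -> completed=0 acc=11176 shift=14
byte[2]=0x37 cont=0 payload=0x37: varint #1 complete (value=912296); reset -> completed=1 acc=0 shift=0
byte[3]=0xC5 cont=1 payload=0x45: acc |= 69<<0 -> completed=1 acc=69 shift=7
byte[4]=0x20 cont=0 payload=0x20: varint #2 complete (value=4165); reset -> completed=2 acc=0 shift=0
byte[5]=0x9E cont=1 payload=0x1E: acc |= 30<<0 -> completed=2 acc=30 shift=7

Answer: 2 30 7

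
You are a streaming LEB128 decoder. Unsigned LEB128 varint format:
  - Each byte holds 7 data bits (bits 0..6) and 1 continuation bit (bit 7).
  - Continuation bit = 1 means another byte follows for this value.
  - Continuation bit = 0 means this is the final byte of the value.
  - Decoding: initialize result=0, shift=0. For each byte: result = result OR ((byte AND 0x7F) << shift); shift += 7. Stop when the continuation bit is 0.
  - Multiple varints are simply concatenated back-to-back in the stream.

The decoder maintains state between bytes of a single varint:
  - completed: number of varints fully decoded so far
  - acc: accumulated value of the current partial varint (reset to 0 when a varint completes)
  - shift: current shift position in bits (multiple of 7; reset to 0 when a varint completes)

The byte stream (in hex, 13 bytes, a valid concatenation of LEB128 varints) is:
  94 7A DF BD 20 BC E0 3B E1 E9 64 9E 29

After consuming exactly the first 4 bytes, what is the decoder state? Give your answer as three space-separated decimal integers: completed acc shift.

Answer: 1 7903 14

Derivation:
byte[0]=0x94 cont=1 payload=0x14: acc |= 20<<0 -> completed=0 acc=20 shift=7
byte[1]=0x7A cont=0 payload=0x7A: varint #1 complete (value=15636); reset -> completed=1 acc=0 shift=0
byte[2]=0xDF cont=1 payload=0x5F: acc |= 95<<0 -> completed=1 acc=95 shift=7
byte[3]=0xBD cont=1 payload=0x3D: acc |= 61<<7 -> completed=1 acc=7903 shift=14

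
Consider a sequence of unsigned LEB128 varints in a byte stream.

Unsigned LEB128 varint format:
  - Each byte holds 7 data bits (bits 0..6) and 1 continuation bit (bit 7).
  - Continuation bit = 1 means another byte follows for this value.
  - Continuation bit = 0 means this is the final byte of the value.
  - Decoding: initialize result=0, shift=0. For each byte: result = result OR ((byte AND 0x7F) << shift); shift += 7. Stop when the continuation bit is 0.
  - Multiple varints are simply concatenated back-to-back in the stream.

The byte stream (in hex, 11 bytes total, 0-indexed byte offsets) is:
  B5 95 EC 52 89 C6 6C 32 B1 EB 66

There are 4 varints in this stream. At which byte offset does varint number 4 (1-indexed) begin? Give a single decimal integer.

Answer: 8

Derivation:
  byte[0]=0xB5 cont=1 payload=0x35=53: acc |= 53<<0 -> acc=53 shift=7
  byte[1]=0x95 cont=1 payload=0x15=21: acc |= 21<<7 -> acc=2741 shift=14
  byte[2]=0xEC cont=1 payload=0x6C=108: acc |= 108<<14 -> acc=1772213 shift=21
  byte[3]=0x52 cont=0 payload=0x52=82: acc |= 82<<21 -> acc=173738677 shift=28 [end]
Varint 1: bytes[0:4] = B5 95 EC 52 -> value 173738677 (4 byte(s))
  byte[4]=0x89 cont=1 payload=0x09=9: acc |= 9<<0 -> acc=9 shift=7
  byte[5]=0xC6 cont=1 payload=0x46=70: acc |= 70<<7 -> acc=8969 shift=14
  byte[6]=0x6C cont=0 payload=0x6C=108: acc |= 108<<14 -> acc=1778441 shift=21 [end]
Varint 2: bytes[4:7] = 89 C6 6C -> value 1778441 (3 byte(s))
  byte[7]=0x32 cont=0 payload=0x32=50: acc |= 50<<0 -> acc=50 shift=7 [end]
Varint 3: bytes[7:8] = 32 -> value 50 (1 byte(s))
  byte[8]=0xB1 cont=1 payload=0x31=49: acc |= 49<<0 -> acc=49 shift=7
  byte[9]=0xEB cont=1 payload=0x6B=107: acc |= 107<<7 -> acc=13745 shift=14
  byte[10]=0x66 cont=0 payload=0x66=102: acc |= 102<<14 -> acc=1684913 shift=21 [end]
Varint 4: bytes[8:11] = B1 EB 66 -> value 1684913 (3 byte(s))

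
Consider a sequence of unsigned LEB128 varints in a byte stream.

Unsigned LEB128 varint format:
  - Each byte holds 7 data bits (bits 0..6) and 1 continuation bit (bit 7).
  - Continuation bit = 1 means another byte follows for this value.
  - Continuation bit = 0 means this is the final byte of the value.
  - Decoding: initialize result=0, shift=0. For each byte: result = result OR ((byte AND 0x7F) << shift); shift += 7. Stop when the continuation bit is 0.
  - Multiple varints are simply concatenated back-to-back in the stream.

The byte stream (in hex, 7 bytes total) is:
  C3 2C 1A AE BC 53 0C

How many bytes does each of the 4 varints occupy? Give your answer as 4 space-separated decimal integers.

Answer: 2 1 3 1

Derivation:
  byte[0]=0xC3 cont=1 payload=0x43=67: acc |= 67<<0 -> acc=67 shift=7
  byte[1]=0x2C cont=0 payload=0x2C=44: acc |= 44<<7 -> acc=5699 shift=14 [end]
Varint 1: bytes[0:2] = C3 2C -> value 5699 (2 byte(s))
  byte[2]=0x1A cont=0 payload=0x1A=26: acc |= 26<<0 -> acc=26 shift=7 [end]
Varint 2: bytes[2:3] = 1A -> value 26 (1 byte(s))
  byte[3]=0xAE cont=1 payload=0x2E=46: acc |= 46<<0 -> acc=46 shift=7
  byte[4]=0xBC cont=1 payload=0x3C=60: acc |= 60<<7 -> acc=7726 shift=14
  byte[5]=0x53 cont=0 payload=0x53=83: acc |= 83<<14 -> acc=1367598 shift=21 [end]
Varint 3: bytes[3:6] = AE BC 53 -> value 1367598 (3 byte(s))
  byte[6]=0x0C cont=0 payload=0x0C=12: acc |= 12<<0 -> acc=12 shift=7 [end]
Varint 4: bytes[6:7] = 0C -> value 12 (1 byte(s))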